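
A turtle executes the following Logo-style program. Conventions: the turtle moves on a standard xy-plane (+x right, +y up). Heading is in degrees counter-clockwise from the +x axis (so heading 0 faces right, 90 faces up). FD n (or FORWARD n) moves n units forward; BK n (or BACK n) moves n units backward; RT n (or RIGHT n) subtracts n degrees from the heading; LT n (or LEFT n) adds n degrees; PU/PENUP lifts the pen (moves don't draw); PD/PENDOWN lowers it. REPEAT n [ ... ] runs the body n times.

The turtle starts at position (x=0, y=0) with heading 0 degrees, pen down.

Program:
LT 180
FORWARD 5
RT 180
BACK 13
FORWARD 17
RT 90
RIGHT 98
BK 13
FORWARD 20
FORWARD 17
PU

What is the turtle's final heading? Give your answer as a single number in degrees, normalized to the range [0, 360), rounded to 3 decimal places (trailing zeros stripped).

Answer: 172

Derivation:
Executing turtle program step by step:
Start: pos=(0,0), heading=0, pen down
LT 180: heading 0 -> 180
FD 5: (0,0) -> (-5,0) [heading=180, draw]
RT 180: heading 180 -> 0
BK 13: (-5,0) -> (-18,0) [heading=0, draw]
FD 17: (-18,0) -> (-1,0) [heading=0, draw]
RT 90: heading 0 -> 270
RT 98: heading 270 -> 172
BK 13: (-1,0) -> (11.873,-1.809) [heading=172, draw]
FD 20: (11.873,-1.809) -> (-7.932,0.974) [heading=172, draw]
FD 17: (-7.932,0.974) -> (-24.766,3.34) [heading=172, draw]
PU: pen up
Final: pos=(-24.766,3.34), heading=172, 6 segment(s) drawn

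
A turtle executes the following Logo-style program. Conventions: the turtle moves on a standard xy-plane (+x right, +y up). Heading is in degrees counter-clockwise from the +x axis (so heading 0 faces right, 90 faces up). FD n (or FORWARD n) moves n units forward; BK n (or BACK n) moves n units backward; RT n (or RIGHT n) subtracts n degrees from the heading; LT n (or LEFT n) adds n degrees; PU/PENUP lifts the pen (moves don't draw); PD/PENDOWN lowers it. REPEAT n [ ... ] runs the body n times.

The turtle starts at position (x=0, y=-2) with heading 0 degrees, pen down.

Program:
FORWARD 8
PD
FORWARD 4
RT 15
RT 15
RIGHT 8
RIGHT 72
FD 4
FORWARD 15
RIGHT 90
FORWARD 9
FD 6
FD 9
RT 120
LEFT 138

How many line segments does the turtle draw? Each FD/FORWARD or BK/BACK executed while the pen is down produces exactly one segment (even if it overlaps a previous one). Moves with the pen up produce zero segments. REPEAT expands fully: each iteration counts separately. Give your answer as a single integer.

Answer: 7

Derivation:
Executing turtle program step by step:
Start: pos=(0,-2), heading=0, pen down
FD 8: (0,-2) -> (8,-2) [heading=0, draw]
PD: pen down
FD 4: (8,-2) -> (12,-2) [heading=0, draw]
RT 15: heading 0 -> 345
RT 15: heading 345 -> 330
RT 8: heading 330 -> 322
RT 72: heading 322 -> 250
FD 4: (12,-2) -> (10.632,-5.759) [heading=250, draw]
FD 15: (10.632,-5.759) -> (5.502,-19.854) [heading=250, draw]
RT 90: heading 250 -> 160
FD 9: (5.502,-19.854) -> (-2.956,-16.776) [heading=160, draw]
FD 6: (-2.956,-16.776) -> (-8.594,-14.724) [heading=160, draw]
FD 9: (-8.594,-14.724) -> (-17.051,-11.646) [heading=160, draw]
RT 120: heading 160 -> 40
LT 138: heading 40 -> 178
Final: pos=(-17.051,-11.646), heading=178, 7 segment(s) drawn
Segments drawn: 7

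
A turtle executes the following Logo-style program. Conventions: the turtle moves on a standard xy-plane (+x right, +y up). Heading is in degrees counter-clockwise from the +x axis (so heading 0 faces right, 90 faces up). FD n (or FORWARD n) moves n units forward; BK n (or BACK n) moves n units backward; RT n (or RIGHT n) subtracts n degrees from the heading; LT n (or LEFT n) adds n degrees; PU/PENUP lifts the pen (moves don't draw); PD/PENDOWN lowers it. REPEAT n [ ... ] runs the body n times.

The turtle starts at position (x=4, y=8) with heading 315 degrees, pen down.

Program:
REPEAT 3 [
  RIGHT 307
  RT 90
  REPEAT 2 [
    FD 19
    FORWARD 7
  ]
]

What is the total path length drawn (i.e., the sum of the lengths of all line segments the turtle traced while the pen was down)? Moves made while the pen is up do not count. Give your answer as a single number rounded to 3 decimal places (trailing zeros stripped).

Executing turtle program step by step:
Start: pos=(4,8), heading=315, pen down
REPEAT 3 [
  -- iteration 1/3 --
  RT 307: heading 315 -> 8
  RT 90: heading 8 -> 278
  REPEAT 2 [
    -- iteration 1/2 --
    FD 19: (4,8) -> (6.644,-10.815) [heading=278, draw]
    FD 7: (6.644,-10.815) -> (7.619,-17.747) [heading=278, draw]
    -- iteration 2/2 --
    FD 19: (7.619,-17.747) -> (10.263,-36.562) [heading=278, draw]
    FD 7: (10.263,-36.562) -> (11.237,-43.494) [heading=278, draw]
  ]
  -- iteration 2/3 --
  RT 307: heading 278 -> 331
  RT 90: heading 331 -> 241
  REPEAT 2 [
    -- iteration 1/2 --
    FD 19: (11.237,-43.494) -> (2.026,-60.112) [heading=241, draw]
    FD 7: (2.026,-60.112) -> (-1.368,-66.234) [heading=241, draw]
    -- iteration 2/2 --
    FD 19: (-1.368,-66.234) -> (-10.579,-82.852) [heading=241, draw]
    FD 7: (-10.579,-82.852) -> (-13.973,-88.974) [heading=241, draw]
  ]
  -- iteration 3/3 --
  RT 307: heading 241 -> 294
  RT 90: heading 294 -> 204
  REPEAT 2 [
    -- iteration 1/2 --
    FD 19: (-13.973,-88.974) -> (-31.33,-96.702) [heading=204, draw]
    FD 7: (-31.33,-96.702) -> (-37.725,-99.549) [heading=204, draw]
    -- iteration 2/2 --
    FD 19: (-37.725,-99.549) -> (-55.083,-107.277) [heading=204, draw]
    FD 7: (-55.083,-107.277) -> (-61.477,-110.124) [heading=204, draw]
  ]
]
Final: pos=(-61.477,-110.124), heading=204, 12 segment(s) drawn

Segment lengths:
  seg 1: (4,8) -> (6.644,-10.815), length = 19
  seg 2: (6.644,-10.815) -> (7.619,-17.747), length = 7
  seg 3: (7.619,-17.747) -> (10.263,-36.562), length = 19
  seg 4: (10.263,-36.562) -> (11.237,-43.494), length = 7
  seg 5: (11.237,-43.494) -> (2.026,-60.112), length = 19
  seg 6: (2.026,-60.112) -> (-1.368,-66.234), length = 7
  seg 7: (-1.368,-66.234) -> (-10.579,-82.852), length = 19
  seg 8: (-10.579,-82.852) -> (-13.973,-88.974), length = 7
  seg 9: (-13.973,-88.974) -> (-31.33,-96.702), length = 19
  seg 10: (-31.33,-96.702) -> (-37.725,-99.549), length = 7
  seg 11: (-37.725,-99.549) -> (-55.083,-107.277), length = 19
  seg 12: (-55.083,-107.277) -> (-61.477,-110.124), length = 7
Total = 156

Answer: 156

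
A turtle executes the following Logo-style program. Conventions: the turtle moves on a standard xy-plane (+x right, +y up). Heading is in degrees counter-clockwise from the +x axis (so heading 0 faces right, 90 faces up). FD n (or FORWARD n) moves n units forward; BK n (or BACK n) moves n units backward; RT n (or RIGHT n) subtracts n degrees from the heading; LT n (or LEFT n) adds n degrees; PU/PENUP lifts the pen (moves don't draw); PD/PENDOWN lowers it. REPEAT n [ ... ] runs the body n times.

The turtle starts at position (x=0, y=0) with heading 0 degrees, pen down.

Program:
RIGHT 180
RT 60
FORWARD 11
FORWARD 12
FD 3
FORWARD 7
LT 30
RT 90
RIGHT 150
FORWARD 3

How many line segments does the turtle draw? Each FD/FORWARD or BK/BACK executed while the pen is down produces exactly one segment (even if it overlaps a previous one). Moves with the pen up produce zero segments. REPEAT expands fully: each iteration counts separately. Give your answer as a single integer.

Executing turtle program step by step:
Start: pos=(0,0), heading=0, pen down
RT 180: heading 0 -> 180
RT 60: heading 180 -> 120
FD 11: (0,0) -> (-5.5,9.526) [heading=120, draw]
FD 12: (-5.5,9.526) -> (-11.5,19.919) [heading=120, draw]
FD 3: (-11.5,19.919) -> (-13,22.517) [heading=120, draw]
FD 7: (-13,22.517) -> (-16.5,28.579) [heading=120, draw]
LT 30: heading 120 -> 150
RT 90: heading 150 -> 60
RT 150: heading 60 -> 270
FD 3: (-16.5,28.579) -> (-16.5,25.579) [heading=270, draw]
Final: pos=(-16.5,25.579), heading=270, 5 segment(s) drawn
Segments drawn: 5

Answer: 5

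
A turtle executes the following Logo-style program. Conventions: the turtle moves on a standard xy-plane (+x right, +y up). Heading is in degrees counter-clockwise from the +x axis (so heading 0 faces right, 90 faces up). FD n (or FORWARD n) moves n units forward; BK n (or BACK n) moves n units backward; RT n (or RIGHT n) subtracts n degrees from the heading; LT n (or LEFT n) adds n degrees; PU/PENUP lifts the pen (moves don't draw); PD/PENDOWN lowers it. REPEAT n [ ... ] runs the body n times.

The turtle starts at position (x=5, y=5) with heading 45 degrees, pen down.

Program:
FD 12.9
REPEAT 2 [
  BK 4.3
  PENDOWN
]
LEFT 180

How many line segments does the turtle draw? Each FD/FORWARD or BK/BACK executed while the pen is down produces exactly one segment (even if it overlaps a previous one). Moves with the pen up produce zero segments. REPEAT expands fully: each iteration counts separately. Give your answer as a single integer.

Executing turtle program step by step:
Start: pos=(5,5), heading=45, pen down
FD 12.9: (5,5) -> (14.122,14.122) [heading=45, draw]
REPEAT 2 [
  -- iteration 1/2 --
  BK 4.3: (14.122,14.122) -> (11.081,11.081) [heading=45, draw]
  PD: pen down
  -- iteration 2/2 --
  BK 4.3: (11.081,11.081) -> (8.041,8.041) [heading=45, draw]
  PD: pen down
]
LT 180: heading 45 -> 225
Final: pos=(8.041,8.041), heading=225, 3 segment(s) drawn
Segments drawn: 3

Answer: 3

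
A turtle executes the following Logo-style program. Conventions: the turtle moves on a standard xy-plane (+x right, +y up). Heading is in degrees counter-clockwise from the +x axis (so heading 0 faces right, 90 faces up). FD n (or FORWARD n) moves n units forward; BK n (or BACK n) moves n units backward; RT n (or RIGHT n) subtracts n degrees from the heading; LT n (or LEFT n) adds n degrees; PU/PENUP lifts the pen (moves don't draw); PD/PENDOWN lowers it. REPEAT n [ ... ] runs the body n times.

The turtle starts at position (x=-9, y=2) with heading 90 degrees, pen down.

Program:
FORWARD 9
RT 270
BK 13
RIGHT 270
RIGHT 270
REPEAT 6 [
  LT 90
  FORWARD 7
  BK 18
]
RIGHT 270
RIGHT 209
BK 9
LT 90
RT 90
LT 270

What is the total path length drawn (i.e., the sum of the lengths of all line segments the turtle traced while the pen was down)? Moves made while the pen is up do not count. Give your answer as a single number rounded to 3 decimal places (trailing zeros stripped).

Executing turtle program step by step:
Start: pos=(-9,2), heading=90, pen down
FD 9: (-9,2) -> (-9,11) [heading=90, draw]
RT 270: heading 90 -> 180
BK 13: (-9,11) -> (4,11) [heading=180, draw]
RT 270: heading 180 -> 270
RT 270: heading 270 -> 0
REPEAT 6 [
  -- iteration 1/6 --
  LT 90: heading 0 -> 90
  FD 7: (4,11) -> (4,18) [heading=90, draw]
  BK 18: (4,18) -> (4,0) [heading=90, draw]
  -- iteration 2/6 --
  LT 90: heading 90 -> 180
  FD 7: (4,0) -> (-3,0) [heading=180, draw]
  BK 18: (-3,0) -> (15,0) [heading=180, draw]
  -- iteration 3/6 --
  LT 90: heading 180 -> 270
  FD 7: (15,0) -> (15,-7) [heading=270, draw]
  BK 18: (15,-7) -> (15,11) [heading=270, draw]
  -- iteration 4/6 --
  LT 90: heading 270 -> 0
  FD 7: (15,11) -> (22,11) [heading=0, draw]
  BK 18: (22,11) -> (4,11) [heading=0, draw]
  -- iteration 5/6 --
  LT 90: heading 0 -> 90
  FD 7: (4,11) -> (4,18) [heading=90, draw]
  BK 18: (4,18) -> (4,0) [heading=90, draw]
  -- iteration 6/6 --
  LT 90: heading 90 -> 180
  FD 7: (4,0) -> (-3,0) [heading=180, draw]
  BK 18: (-3,0) -> (15,0) [heading=180, draw]
]
RT 270: heading 180 -> 270
RT 209: heading 270 -> 61
BK 9: (15,0) -> (10.637,-7.872) [heading=61, draw]
LT 90: heading 61 -> 151
RT 90: heading 151 -> 61
LT 270: heading 61 -> 331
Final: pos=(10.637,-7.872), heading=331, 15 segment(s) drawn

Segment lengths:
  seg 1: (-9,2) -> (-9,11), length = 9
  seg 2: (-9,11) -> (4,11), length = 13
  seg 3: (4,11) -> (4,18), length = 7
  seg 4: (4,18) -> (4,0), length = 18
  seg 5: (4,0) -> (-3,0), length = 7
  seg 6: (-3,0) -> (15,0), length = 18
  seg 7: (15,0) -> (15,-7), length = 7
  seg 8: (15,-7) -> (15,11), length = 18
  seg 9: (15,11) -> (22,11), length = 7
  seg 10: (22,11) -> (4,11), length = 18
  seg 11: (4,11) -> (4,18), length = 7
  seg 12: (4,18) -> (4,0), length = 18
  seg 13: (4,0) -> (-3,0), length = 7
  seg 14: (-3,0) -> (15,0), length = 18
  seg 15: (15,0) -> (10.637,-7.872), length = 9
Total = 181

Answer: 181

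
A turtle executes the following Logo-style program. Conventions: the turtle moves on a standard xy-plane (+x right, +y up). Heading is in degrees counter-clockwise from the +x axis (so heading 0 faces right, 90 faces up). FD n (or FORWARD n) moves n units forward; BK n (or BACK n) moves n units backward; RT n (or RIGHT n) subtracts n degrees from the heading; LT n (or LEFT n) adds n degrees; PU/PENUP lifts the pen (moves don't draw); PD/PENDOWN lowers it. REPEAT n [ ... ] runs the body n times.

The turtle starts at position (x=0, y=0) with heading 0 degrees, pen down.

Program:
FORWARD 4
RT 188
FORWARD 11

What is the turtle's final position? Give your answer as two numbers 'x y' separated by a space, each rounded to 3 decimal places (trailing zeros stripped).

Executing turtle program step by step:
Start: pos=(0,0), heading=0, pen down
FD 4: (0,0) -> (4,0) [heading=0, draw]
RT 188: heading 0 -> 172
FD 11: (4,0) -> (-6.893,1.531) [heading=172, draw]
Final: pos=(-6.893,1.531), heading=172, 2 segment(s) drawn

Answer: -6.893 1.531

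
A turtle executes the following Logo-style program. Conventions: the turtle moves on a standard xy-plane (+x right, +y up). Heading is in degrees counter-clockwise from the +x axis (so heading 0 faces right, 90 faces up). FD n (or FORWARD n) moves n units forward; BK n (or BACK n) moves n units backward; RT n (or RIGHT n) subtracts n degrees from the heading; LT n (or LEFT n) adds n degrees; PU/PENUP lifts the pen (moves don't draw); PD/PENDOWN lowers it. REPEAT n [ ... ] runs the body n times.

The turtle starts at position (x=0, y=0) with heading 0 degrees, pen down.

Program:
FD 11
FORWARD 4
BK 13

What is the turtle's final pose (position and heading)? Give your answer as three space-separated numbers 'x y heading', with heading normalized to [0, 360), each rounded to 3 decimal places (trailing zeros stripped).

Executing turtle program step by step:
Start: pos=(0,0), heading=0, pen down
FD 11: (0,0) -> (11,0) [heading=0, draw]
FD 4: (11,0) -> (15,0) [heading=0, draw]
BK 13: (15,0) -> (2,0) [heading=0, draw]
Final: pos=(2,0), heading=0, 3 segment(s) drawn

Answer: 2 0 0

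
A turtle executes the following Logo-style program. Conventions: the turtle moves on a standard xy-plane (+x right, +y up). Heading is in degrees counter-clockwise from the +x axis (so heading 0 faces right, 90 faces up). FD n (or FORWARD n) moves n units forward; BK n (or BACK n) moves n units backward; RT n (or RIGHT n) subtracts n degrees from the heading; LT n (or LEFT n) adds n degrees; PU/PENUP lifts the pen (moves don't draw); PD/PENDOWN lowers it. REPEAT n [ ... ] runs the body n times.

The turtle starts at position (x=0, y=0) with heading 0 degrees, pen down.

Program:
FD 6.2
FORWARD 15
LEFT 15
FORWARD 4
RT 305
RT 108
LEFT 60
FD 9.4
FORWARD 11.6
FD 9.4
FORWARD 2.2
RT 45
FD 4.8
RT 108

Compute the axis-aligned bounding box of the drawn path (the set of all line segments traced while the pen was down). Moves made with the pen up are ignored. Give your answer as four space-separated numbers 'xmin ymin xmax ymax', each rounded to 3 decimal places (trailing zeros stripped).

Executing turtle program step by step:
Start: pos=(0,0), heading=0, pen down
FD 6.2: (0,0) -> (6.2,0) [heading=0, draw]
FD 15: (6.2,0) -> (21.2,0) [heading=0, draw]
LT 15: heading 0 -> 15
FD 4: (21.2,0) -> (25.064,1.035) [heading=15, draw]
RT 305: heading 15 -> 70
RT 108: heading 70 -> 322
LT 60: heading 322 -> 22
FD 9.4: (25.064,1.035) -> (33.779,4.557) [heading=22, draw]
FD 11.6: (33.779,4.557) -> (44.535,8.902) [heading=22, draw]
FD 9.4: (44.535,8.902) -> (53.25,12.423) [heading=22, draw]
FD 2.2: (53.25,12.423) -> (55.29,13.247) [heading=22, draw]
RT 45: heading 22 -> 337
FD 4.8: (55.29,13.247) -> (59.708,11.372) [heading=337, draw]
RT 108: heading 337 -> 229
Final: pos=(59.708,11.372), heading=229, 8 segment(s) drawn

Segment endpoints: x in {0, 6.2, 21.2, 25.064, 33.779, 44.535, 53.25, 55.29, 59.708}, y in {0, 1.035, 4.557, 8.902, 11.372, 12.423, 13.247}
xmin=0, ymin=0, xmax=59.708, ymax=13.247

Answer: 0 0 59.708 13.247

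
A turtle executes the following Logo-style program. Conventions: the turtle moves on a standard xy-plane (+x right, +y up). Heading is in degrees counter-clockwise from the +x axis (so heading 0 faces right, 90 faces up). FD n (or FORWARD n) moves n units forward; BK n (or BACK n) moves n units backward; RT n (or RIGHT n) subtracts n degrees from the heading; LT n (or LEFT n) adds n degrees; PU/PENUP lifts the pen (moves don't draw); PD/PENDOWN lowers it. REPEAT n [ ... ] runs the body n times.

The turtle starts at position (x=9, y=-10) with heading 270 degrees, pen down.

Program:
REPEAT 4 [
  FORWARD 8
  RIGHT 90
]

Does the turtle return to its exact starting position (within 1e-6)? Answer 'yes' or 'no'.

Answer: yes

Derivation:
Executing turtle program step by step:
Start: pos=(9,-10), heading=270, pen down
REPEAT 4 [
  -- iteration 1/4 --
  FD 8: (9,-10) -> (9,-18) [heading=270, draw]
  RT 90: heading 270 -> 180
  -- iteration 2/4 --
  FD 8: (9,-18) -> (1,-18) [heading=180, draw]
  RT 90: heading 180 -> 90
  -- iteration 3/4 --
  FD 8: (1,-18) -> (1,-10) [heading=90, draw]
  RT 90: heading 90 -> 0
  -- iteration 4/4 --
  FD 8: (1,-10) -> (9,-10) [heading=0, draw]
  RT 90: heading 0 -> 270
]
Final: pos=(9,-10), heading=270, 4 segment(s) drawn

Start position: (9, -10)
Final position: (9, -10)
Distance = 0; < 1e-6 -> CLOSED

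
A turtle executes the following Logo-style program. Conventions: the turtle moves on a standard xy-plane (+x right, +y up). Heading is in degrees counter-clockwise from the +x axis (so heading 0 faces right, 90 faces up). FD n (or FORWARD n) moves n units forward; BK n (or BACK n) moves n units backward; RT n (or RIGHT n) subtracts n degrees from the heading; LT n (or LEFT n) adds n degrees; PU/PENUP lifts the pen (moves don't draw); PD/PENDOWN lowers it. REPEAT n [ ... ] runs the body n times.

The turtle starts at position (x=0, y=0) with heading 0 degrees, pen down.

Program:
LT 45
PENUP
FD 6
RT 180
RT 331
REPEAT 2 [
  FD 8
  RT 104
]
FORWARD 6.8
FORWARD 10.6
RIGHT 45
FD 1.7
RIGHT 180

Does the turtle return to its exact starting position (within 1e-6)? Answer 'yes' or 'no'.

Executing turtle program step by step:
Start: pos=(0,0), heading=0, pen down
LT 45: heading 0 -> 45
PU: pen up
FD 6: (0,0) -> (4.243,4.243) [heading=45, move]
RT 180: heading 45 -> 225
RT 331: heading 225 -> 254
REPEAT 2 [
  -- iteration 1/2 --
  FD 8: (4.243,4.243) -> (2.038,-3.447) [heading=254, move]
  RT 104: heading 254 -> 150
  -- iteration 2/2 --
  FD 8: (2.038,-3.447) -> (-4.891,0.553) [heading=150, move]
  RT 104: heading 150 -> 46
]
FD 6.8: (-4.891,0.553) -> (-0.167,5.444) [heading=46, move]
FD 10.6: (-0.167,5.444) -> (7.196,13.069) [heading=46, move]
RT 45: heading 46 -> 1
FD 1.7: (7.196,13.069) -> (8.896,13.099) [heading=1, move]
RT 180: heading 1 -> 181
Final: pos=(8.896,13.099), heading=181, 0 segment(s) drawn

Start position: (0, 0)
Final position: (8.896, 13.099)
Distance = 15.834; >= 1e-6 -> NOT closed

Answer: no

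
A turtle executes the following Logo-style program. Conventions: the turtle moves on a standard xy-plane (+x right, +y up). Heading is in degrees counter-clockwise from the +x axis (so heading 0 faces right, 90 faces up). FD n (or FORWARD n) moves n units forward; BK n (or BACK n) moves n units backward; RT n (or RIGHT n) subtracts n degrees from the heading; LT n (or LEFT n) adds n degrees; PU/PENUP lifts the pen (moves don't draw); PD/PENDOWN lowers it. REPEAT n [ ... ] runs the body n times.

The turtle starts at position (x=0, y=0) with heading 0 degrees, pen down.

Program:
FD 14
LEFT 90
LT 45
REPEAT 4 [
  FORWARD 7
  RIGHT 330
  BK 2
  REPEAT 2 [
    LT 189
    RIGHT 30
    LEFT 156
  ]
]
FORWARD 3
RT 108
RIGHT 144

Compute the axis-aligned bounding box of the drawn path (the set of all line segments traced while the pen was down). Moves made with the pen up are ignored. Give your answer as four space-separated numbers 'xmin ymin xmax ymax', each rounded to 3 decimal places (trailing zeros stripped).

Executing turtle program step by step:
Start: pos=(0,0), heading=0, pen down
FD 14: (0,0) -> (14,0) [heading=0, draw]
LT 90: heading 0 -> 90
LT 45: heading 90 -> 135
REPEAT 4 [
  -- iteration 1/4 --
  FD 7: (14,0) -> (9.05,4.95) [heading=135, draw]
  RT 330: heading 135 -> 165
  BK 2: (9.05,4.95) -> (10.982,4.432) [heading=165, draw]
  REPEAT 2 [
    -- iteration 1/2 --
    LT 189: heading 165 -> 354
    RT 30: heading 354 -> 324
    LT 156: heading 324 -> 120
    -- iteration 2/2 --
    LT 189: heading 120 -> 309
    RT 30: heading 309 -> 279
    LT 156: heading 279 -> 75
  ]
  -- iteration 2/4 --
  FD 7: (10.982,4.432) -> (12.794,11.194) [heading=75, draw]
  RT 330: heading 75 -> 105
  BK 2: (12.794,11.194) -> (13.311,9.262) [heading=105, draw]
  REPEAT 2 [
    -- iteration 1/2 --
    LT 189: heading 105 -> 294
    RT 30: heading 294 -> 264
    LT 156: heading 264 -> 60
    -- iteration 2/2 --
    LT 189: heading 60 -> 249
    RT 30: heading 249 -> 219
    LT 156: heading 219 -> 15
  ]
  -- iteration 3/4 --
  FD 7: (13.311,9.262) -> (20.073,11.073) [heading=15, draw]
  RT 330: heading 15 -> 45
  BK 2: (20.073,11.073) -> (18.659,9.659) [heading=45, draw]
  REPEAT 2 [
    -- iteration 1/2 --
    LT 189: heading 45 -> 234
    RT 30: heading 234 -> 204
    LT 156: heading 204 -> 0
    -- iteration 2/2 --
    LT 189: heading 0 -> 189
    RT 30: heading 189 -> 159
    LT 156: heading 159 -> 315
  ]
  -- iteration 4/4 --
  FD 7: (18.659,9.659) -> (23.608,4.71) [heading=315, draw]
  RT 330: heading 315 -> 345
  BK 2: (23.608,4.71) -> (21.677,5.227) [heading=345, draw]
  REPEAT 2 [
    -- iteration 1/2 --
    LT 189: heading 345 -> 174
    RT 30: heading 174 -> 144
    LT 156: heading 144 -> 300
    -- iteration 2/2 --
    LT 189: heading 300 -> 129
    RT 30: heading 129 -> 99
    LT 156: heading 99 -> 255
  ]
]
FD 3: (21.677,5.227) -> (20.9,2.329) [heading=255, draw]
RT 108: heading 255 -> 147
RT 144: heading 147 -> 3
Final: pos=(20.9,2.329), heading=3, 10 segment(s) drawn

Segment endpoints: x in {0, 9.05, 10.982, 12.794, 13.311, 14, 18.659, 20.073, 20.9, 21.677, 23.608}, y in {0, 2.329, 4.432, 4.71, 4.95, 5.227, 9.262, 9.659, 11.073, 11.194}
xmin=0, ymin=0, xmax=23.608, ymax=11.194

Answer: 0 0 23.608 11.194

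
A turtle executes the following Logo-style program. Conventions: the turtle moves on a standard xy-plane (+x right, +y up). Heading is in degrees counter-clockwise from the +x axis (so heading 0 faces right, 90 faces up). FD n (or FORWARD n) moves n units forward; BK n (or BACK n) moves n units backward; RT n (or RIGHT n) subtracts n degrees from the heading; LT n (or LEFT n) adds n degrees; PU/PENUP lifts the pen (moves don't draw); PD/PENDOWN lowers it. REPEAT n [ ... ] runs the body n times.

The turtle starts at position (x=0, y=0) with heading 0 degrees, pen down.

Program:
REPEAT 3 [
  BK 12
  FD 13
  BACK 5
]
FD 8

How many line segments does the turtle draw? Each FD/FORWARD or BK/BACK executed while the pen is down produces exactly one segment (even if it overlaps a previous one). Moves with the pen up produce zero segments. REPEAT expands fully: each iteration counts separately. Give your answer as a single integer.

Executing turtle program step by step:
Start: pos=(0,0), heading=0, pen down
REPEAT 3 [
  -- iteration 1/3 --
  BK 12: (0,0) -> (-12,0) [heading=0, draw]
  FD 13: (-12,0) -> (1,0) [heading=0, draw]
  BK 5: (1,0) -> (-4,0) [heading=0, draw]
  -- iteration 2/3 --
  BK 12: (-4,0) -> (-16,0) [heading=0, draw]
  FD 13: (-16,0) -> (-3,0) [heading=0, draw]
  BK 5: (-3,0) -> (-8,0) [heading=0, draw]
  -- iteration 3/3 --
  BK 12: (-8,0) -> (-20,0) [heading=0, draw]
  FD 13: (-20,0) -> (-7,0) [heading=0, draw]
  BK 5: (-7,0) -> (-12,0) [heading=0, draw]
]
FD 8: (-12,0) -> (-4,0) [heading=0, draw]
Final: pos=(-4,0), heading=0, 10 segment(s) drawn
Segments drawn: 10

Answer: 10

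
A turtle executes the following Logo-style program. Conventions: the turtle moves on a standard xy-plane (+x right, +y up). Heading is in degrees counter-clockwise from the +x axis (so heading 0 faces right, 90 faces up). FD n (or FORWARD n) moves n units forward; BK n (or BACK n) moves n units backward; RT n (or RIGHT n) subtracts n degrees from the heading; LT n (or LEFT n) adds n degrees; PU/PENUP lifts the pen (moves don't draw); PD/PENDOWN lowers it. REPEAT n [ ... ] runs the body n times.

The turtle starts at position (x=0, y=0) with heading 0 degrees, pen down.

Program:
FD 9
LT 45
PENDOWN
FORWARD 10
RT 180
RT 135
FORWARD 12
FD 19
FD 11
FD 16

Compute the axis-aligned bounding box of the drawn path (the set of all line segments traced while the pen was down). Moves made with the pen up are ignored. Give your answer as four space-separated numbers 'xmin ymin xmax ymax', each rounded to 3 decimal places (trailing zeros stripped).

Executing turtle program step by step:
Start: pos=(0,0), heading=0, pen down
FD 9: (0,0) -> (9,0) [heading=0, draw]
LT 45: heading 0 -> 45
PD: pen down
FD 10: (9,0) -> (16.071,7.071) [heading=45, draw]
RT 180: heading 45 -> 225
RT 135: heading 225 -> 90
FD 12: (16.071,7.071) -> (16.071,19.071) [heading=90, draw]
FD 19: (16.071,19.071) -> (16.071,38.071) [heading=90, draw]
FD 11: (16.071,38.071) -> (16.071,49.071) [heading=90, draw]
FD 16: (16.071,49.071) -> (16.071,65.071) [heading=90, draw]
Final: pos=(16.071,65.071), heading=90, 6 segment(s) drawn

Segment endpoints: x in {0, 9, 16.071, 16.071, 16.071, 16.071, 16.071}, y in {0, 7.071, 19.071, 38.071, 49.071, 65.071}
xmin=0, ymin=0, xmax=16.071, ymax=65.071

Answer: 0 0 16.071 65.071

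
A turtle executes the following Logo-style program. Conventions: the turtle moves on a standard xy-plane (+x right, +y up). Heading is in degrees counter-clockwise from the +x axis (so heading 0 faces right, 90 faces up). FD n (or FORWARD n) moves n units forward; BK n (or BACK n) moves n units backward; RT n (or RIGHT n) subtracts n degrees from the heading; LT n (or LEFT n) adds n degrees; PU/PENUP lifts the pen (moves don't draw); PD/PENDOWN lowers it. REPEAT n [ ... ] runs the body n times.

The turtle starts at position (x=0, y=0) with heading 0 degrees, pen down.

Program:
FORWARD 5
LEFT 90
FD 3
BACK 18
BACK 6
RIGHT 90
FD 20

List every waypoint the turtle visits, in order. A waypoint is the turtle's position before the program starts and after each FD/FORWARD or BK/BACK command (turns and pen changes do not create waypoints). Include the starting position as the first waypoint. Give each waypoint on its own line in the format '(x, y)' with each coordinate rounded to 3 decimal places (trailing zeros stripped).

Answer: (0, 0)
(5, 0)
(5, 3)
(5, -15)
(5, -21)
(25, -21)

Derivation:
Executing turtle program step by step:
Start: pos=(0,0), heading=0, pen down
FD 5: (0,0) -> (5,0) [heading=0, draw]
LT 90: heading 0 -> 90
FD 3: (5,0) -> (5,3) [heading=90, draw]
BK 18: (5,3) -> (5,-15) [heading=90, draw]
BK 6: (5,-15) -> (5,-21) [heading=90, draw]
RT 90: heading 90 -> 0
FD 20: (5,-21) -> (25,-21) [heading=0, draw]
Final: pos=(25,-21), heading=0, 5 segment(s) drawn
Waypoints (6 total):
(0, 0)
(5, 0)
(5, 3)
(5, -15)
(5, -21)
(25, -21)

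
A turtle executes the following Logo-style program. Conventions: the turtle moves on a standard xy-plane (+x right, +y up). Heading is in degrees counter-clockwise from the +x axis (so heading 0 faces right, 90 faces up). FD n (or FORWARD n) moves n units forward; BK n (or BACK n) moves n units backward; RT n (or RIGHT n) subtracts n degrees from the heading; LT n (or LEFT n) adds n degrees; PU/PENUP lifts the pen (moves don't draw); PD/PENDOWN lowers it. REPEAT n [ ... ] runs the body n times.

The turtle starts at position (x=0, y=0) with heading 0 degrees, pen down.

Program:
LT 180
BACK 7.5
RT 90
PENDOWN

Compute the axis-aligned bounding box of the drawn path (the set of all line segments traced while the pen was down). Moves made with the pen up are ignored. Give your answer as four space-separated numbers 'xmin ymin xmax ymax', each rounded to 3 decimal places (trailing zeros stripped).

Answer: 0 0 7.5 0

Derivation:
Executing turtle program step by step:
Start: pos=(0,0), heading=0, pen down
LT 180: heading 0 -> 180
BK 7.5: (0,0) -> (7.5,0) [heading=180, draw]
RT 90: heading 180 -> 90
PD: pen down
Final: pos=(7.5,0), heading=90, 1 segment(s) drawn

Segment endpoints: x in {0, 7.5}, y in {0, 0}
xmin=0, ymin=0, xmax=7.5, ymax=0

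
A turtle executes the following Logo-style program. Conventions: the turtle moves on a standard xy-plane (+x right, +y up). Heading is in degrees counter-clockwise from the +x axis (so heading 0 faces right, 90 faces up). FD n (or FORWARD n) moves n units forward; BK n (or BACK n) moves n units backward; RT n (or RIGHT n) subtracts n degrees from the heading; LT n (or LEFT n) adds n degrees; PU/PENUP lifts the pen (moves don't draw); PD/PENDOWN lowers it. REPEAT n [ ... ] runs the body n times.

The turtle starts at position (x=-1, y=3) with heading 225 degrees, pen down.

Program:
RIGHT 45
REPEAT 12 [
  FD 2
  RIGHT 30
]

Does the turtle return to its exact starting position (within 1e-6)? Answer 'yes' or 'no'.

Executing turtle program step by step:
Start: pos=(-1,3), heading=225, pen down
RT 45: heading 225 -> 180
REPEAT 12 [
  -- iteration 1/12 --
  FD 2: (-1,3) -> (-3,3) [heading=180, draw]
  RT 30: heading 180 -> 150
  -- iteration 2/12 --
  FD 2: (-3,3) -> (-4.732,4) [heading=150, draw]
  RT 30: heading 150 -> 120
  -- iteration 3/12 --
  FD 2: (-4.732,4) -> (-5.732,5.732) [heading=120, draw]
  RT 30: heading 120 -> 90
  -- iteration 4/12 --
  FD 2: (-5.732,5.732) -> (-5.732,7.732) [heading=90, draw]
  RT 30: heading 90 -> 60
  -- iteration 5/12 --
  FD 2: (-5.732,7.732) -> (-4.732,9.464) [heading=60, draw]
  RT 30: heading 60 -> 30
  -- iteration 6/12 --
  FD 2: (-4.732,9.464) -> (-3,10.464) [heading=30, draw]
  RT 30: heading 30 -> 0
  -- iteration 7/12 --
  FD 2: (-3,10.464) -> (-1,10.464) [heading=0, draw]
  RT 30: heading 0 -> 330
  -- iteration 8/12 --
  FD 2: (-1,10.464) -> (0.732,9.464) [heading=330, draw]
  RT 30: heading 330 -> 300
  -- iteration 9/12 --
  FD 2: (0.732,9.464) -> (1.732,7.732) [heading=300, draw]
  RT 30: heading 300 -> 270
  -- iteration 10/12 --
  FD 2: (1.732,7.732) -> (1.732,5.732) [heading=270, draw]
  RT 30: heading 270 -> 240
  -- iteration 11/12 --
  FD 2: (1.732,5.732) -> (0.732,4) [heading=240, draw]
  RT 30: heading 240 -> 210
  -- iteration 12/12 --
  FD 2: (0.732,4) -> (-1,3) [heading=210, draw]
  RT 30: heading 210 -> 180
]
Final: pos=(-1,3), heading=180, 12 segment(s) drawn

Start position: (-1, 3)
Final position: (-1, 3)
Distance = 0; < 1e-6 -> CLOSED

Answer: yes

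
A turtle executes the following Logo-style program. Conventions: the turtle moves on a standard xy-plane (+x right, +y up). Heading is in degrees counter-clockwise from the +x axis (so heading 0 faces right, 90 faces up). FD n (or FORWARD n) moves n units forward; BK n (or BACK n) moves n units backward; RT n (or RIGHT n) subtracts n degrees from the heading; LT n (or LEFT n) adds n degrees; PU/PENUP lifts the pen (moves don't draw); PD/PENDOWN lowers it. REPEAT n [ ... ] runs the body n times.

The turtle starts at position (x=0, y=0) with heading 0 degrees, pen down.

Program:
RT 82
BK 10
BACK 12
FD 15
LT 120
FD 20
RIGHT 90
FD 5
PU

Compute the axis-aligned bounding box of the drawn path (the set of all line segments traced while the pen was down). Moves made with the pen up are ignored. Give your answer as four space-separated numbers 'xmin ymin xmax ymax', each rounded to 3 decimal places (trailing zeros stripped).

Executing turtle program step by step:
Start: pos=(0,0), heading=0, pen down
RT 82: heading 0 -> 278
BK 10: (0,0) -> (-1.392,9.903) [heading=278, draw]
BK 12: (-1.392,9.903) -> (-3.062,21.786) [heading=278, draw]
FD 15: (-3.062,21.786) -> (-0.974,6.932) [heading=278, draw]
LT 120: heading 278 -> 38
FD 20: (-0.974,6.932) -> (14.786,19.245) [heading=38, draw]
RT 90: heading 38 -> 308
FD 5: (14.786,19.245) -> (17.864,15.305) [heading=308, draw]
PU: pen up
Final: pos=(17.864,15.305), heading=308, 5 segment(s) drawn

Segment endpoints: x in {-3.062, -1.392, -0.974, 0, 14.786, 17.864}, y in {0, 6.932, 9.903, 15.305, 19.245, 21.786}
xmin=-3.062, ymin=0, xmax=17.864, ymax=21.786

Answer: -3.062 0 17.864 21.786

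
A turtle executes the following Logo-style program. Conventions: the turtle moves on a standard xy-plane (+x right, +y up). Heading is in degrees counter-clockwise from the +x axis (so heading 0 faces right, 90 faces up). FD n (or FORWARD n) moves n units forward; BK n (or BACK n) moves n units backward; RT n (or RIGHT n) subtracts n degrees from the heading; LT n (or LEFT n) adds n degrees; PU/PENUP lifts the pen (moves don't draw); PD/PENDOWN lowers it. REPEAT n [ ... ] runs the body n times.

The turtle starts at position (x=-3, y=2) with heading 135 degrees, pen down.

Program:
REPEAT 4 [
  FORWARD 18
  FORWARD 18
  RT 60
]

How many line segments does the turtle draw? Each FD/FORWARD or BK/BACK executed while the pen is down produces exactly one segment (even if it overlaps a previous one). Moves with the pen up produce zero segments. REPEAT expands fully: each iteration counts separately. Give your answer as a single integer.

Executing turtle program step by step:
Start: pos=(-3,2), heading=135, pen down
REPEAT 4 [
  -- iteration 1/4 --
  FD 18: (-3,2) -> (-15.728,14.728) [heading=135, draw]
  FD 18: (-15.728,14.728) -> (-28.456,27.456) [heading=135, draw]
  RT 60: heading 135 -> 75
  -- iteration 2/4 --
  FD 18: (-28.456,27.456) -> (-23.797,44.843) [heading=75, draw]
  FD 18: (-23.797,44.843) -> (-19.138,62.229) [heading=75, draw]
  RT 60: heading 75 -> 15
  -- iteration 3/4 --
  FD 18: (-19.138,62.229) -> (-1.752,66.888) [heading=15, draw]
  FD 18: (-1.752,66.888) -> (15.635,71.547) [heading=15, draw]
  RT 60: heading 15 -> 315
  -- iteration 4/4 --
  FD 18: (15.635,71.547) -> (28.363,58.819) [heading=315, draw]
  FD 18: (28.363,58.819) -> (41.091,46.091) [heading=315, draw]
  RT 60: heading 315 -> 255
]
Final: pos=(41.091,46.091), heading=255, 8 segment(s) drawn
Segments drawn: 8

Answer: 8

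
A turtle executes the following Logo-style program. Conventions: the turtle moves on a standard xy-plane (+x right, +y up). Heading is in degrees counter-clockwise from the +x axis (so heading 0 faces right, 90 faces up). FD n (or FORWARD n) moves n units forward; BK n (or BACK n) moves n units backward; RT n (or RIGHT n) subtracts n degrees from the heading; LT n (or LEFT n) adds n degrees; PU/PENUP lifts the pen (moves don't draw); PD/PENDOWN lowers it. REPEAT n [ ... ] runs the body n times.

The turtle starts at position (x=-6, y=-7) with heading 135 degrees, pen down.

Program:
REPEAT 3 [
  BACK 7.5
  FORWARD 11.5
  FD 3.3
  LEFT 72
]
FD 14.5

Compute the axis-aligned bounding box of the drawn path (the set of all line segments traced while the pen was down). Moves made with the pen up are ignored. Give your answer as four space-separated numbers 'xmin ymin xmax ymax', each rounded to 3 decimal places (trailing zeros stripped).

Answer: -18.839 -14.631 -0.697 2.255

Derivation:
Executing turtle program step by step:
Start: pos=(-6,-7), heading=135, pen down
REPEAT 3 [
  -- iteration 1/3 --
  BK 7.5: (-6,-7) -> (-0.697,-12.303) [heading=135, draw]
  FD 11.5: (-0.697,-12.303) -> (-8.828,-4.172) [heading=135, draw]
  FD 3.3: (-8.828,-4.172) -> (-11.162,-1.838) [heading=135, draw]
  LT 72: heading 135 -> 207
  -- iteration 2/3 --
  BK 7.5: (-11.162,-1.838) -> (-4.479,1.567) [heading=207, draw]
  FD 11.5: (-4.479,1.567) -> (-14.726,-3.654) [heading=207, draw]
  FD 3.3: (-14.726,-3.654) -> (-17.666,-5.152) [heading=207, draw]
  LT 72: heading 207 -> 279
  -- iteration 3/3 --
  BK 7.5: (-17.666,-5.152) -> (-18.839,2.255) [heading=279, draw]
  FD 11.5: (-18.839,2.255) -> (-17.04,-9.103) [heading=279, draw]
  FD 3.3: (-17.04,-9.103) -> (-16.524,-12.362) [heading=279, draw]
  LT 72: heading 279 -> 351
]
FD 14.5: (-16.524,-12.362) -> (-2.203,-14.631) [heading=351, draw]
Final: pos=(-2.203,-14.631), heading=351, 10 segment(s) drawn

Segment endpoints: x in {-18.839, -17.666, -17.04, -16.524, -14.726, -11.162, -8.828, -6, -4.479, -2.203, -0.697}, y in {-14.631, -12.362, -12.303, -9.103, -7, -5.152, -4.172, -3.654, -1.838, 1.567, 2.255}
xmin=-18.839, ymin=-14.631, xmax=-0.697, ymax=2.255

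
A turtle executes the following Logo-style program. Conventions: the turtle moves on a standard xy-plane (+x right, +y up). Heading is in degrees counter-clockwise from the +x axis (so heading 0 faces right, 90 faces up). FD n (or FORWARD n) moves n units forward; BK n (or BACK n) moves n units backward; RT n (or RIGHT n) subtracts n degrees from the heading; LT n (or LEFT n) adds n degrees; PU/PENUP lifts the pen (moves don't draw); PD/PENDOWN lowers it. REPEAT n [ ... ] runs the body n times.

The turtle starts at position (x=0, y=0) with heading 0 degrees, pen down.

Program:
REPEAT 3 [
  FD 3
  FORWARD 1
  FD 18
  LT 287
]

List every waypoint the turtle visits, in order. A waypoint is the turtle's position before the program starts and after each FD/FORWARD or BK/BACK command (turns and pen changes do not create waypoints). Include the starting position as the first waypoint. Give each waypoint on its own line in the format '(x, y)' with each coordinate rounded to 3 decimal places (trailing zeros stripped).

Executing turtle program step by step:
Start: pos=(0,0), heading=0, pen down
REPEAT 3 [
  -- iteration 1/3 --
  FD 3: (0,0) -> (3,0) [heading=0, draw]
  FD 1: (3,0) -> (4,0) [heading=0, draw]
  FD 18: (4,0) -> (22,0) [heading=0, draw]
  LT 287: heading 0 -> 287
  -- iteration 2/3 --
  FD 3: (22,0) -> (22.877,-2.869) [heading=287, draw]
  FD 1: (22.877,-2.869) -> (23.169,-3.825) [heading=287, draw]
  FD 18: (23.169,-3.825) -> (28.432,-21.039) [heading=287, draw]
  LT 287: heading 287 -> 214
  -- iteration 3/3 --
  FD 3: (28.432,-21.039) -> (25.945,-22.716) [heading=214, draw]
  FD 1: (25.945,-22.716) -> (25.116,-23.275) [heading=214, draw]
  FD 18: (25.116,-23.275) -> (10.193,-33.341) [heading=214, draw]
  LT 287: heading 214 -> 141
]
Final: pos=(10.193,-33.341), heading=141, 9 segment(s) drawn
Waypoints (10 total):
(0, 0)
(3, 0)
(4, 0)
(22, 0)
(22.877, -2.869)
(23.169, -3.825)
(28.432, -21.039)
(25.945, -22.716)
(25.116, -23.275)
(10.193, -33.341)

Answer: (0, 0)
(3, 0)
(4, 0)
(22, 0)
(22.877, -2.869)
(23.169, -3.825)
(28.432, -21.039)
(25.945, -22.716)
(25.116, -23.275)
(10.193, -33.341)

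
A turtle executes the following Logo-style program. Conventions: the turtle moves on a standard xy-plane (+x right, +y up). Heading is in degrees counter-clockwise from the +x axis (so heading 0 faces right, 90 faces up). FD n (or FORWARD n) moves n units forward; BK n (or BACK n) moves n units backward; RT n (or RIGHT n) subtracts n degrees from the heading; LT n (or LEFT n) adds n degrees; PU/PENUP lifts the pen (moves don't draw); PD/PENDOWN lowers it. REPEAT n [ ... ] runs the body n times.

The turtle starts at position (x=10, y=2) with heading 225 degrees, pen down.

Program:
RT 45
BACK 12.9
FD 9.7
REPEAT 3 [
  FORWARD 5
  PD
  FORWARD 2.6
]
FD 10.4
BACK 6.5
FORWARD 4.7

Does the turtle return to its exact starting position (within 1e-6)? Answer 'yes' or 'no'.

Answer: no

Derivation:
Executing turtle program step by step:
Start: pos=(10,2), heading=225, pen down
RT 45: heading 225 -> 180
BK 12.9: (10,2) -> (22.9,2) [heading=180, draw]
FD 9.7: (22.9,2) -> (13.2,2) [heading=180, draw]
REPEAT 3 [
  -- iteration 1/3 --
  FD 5: (13.2,2) -> (8.2,2) [heading=180, draw]
  PD: pen down
  FD 2.6: (8.2,2) -> (5.6,2) [heading=180, draw]
  -- iteration 2/3 --
  FD 5: (5.6,2) -> (0.6,2) [heading=180, draw]
  PD: pen down
  FD 2.6: (0.6,2) -> (-2,2) [heading=180, draw]
  -- iteration 3/3 --
  FD 5: (-2,2) -> (-7,2) [heading=180, draw]
  PD: pen down
  FD 2.6: (-7,2) -> (-9.6,2) [heading=180, draw]
]
FD 10.4: (-9.6,2) -> (-20,2) [heading=180, draw]
BK 6.5: (-20,2) -> (-13.5,2) [heading=180, draw]
FD 4.7: (-13.5,2) -> (-18.2,2) [heading=180, draw]
Final: pos=(-18.2,2), heading=180, 11 segment(s) drawn

Start position: (10, 2)
Final position: (-18.2, 2)
Distance = 28.2; >= 1e-6 -> NOT closed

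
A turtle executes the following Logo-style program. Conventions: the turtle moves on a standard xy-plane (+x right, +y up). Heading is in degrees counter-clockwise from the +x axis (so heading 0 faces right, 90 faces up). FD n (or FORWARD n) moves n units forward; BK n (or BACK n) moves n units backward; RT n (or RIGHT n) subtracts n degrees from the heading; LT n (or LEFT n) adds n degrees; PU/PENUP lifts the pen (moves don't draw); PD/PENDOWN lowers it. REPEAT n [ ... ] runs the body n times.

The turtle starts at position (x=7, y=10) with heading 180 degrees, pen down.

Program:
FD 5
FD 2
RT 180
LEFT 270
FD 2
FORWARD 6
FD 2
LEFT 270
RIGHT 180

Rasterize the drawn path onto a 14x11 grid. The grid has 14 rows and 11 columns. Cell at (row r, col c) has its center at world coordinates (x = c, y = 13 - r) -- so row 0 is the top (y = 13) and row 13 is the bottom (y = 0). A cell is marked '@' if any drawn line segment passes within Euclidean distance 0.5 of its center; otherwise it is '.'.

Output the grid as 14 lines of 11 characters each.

Segment 0: (7,10) -> (2,10)
Segment 1: (2,10) -> (0,10)
Segment 2: (0,10) -> (-0,8)
Segment 3: (-0,8) -> (-0,2)
Segment 4: (-0,2) -> (-0,0)

Answer: ...........
...........
...........
@@@@@@@@...
@..........
@..........
@..........
@..........
@..........
@..........
@..........
@..........
@..........
@..........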